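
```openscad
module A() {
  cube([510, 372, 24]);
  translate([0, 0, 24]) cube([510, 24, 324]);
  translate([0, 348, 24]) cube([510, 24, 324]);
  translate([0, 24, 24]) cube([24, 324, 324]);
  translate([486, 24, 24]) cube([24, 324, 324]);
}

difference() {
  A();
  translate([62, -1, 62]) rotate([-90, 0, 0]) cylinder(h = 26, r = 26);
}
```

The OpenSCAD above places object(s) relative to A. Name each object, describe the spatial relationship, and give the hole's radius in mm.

A is an open box. The open box has a circular hole through its front wall. The hole's radius is 26 mm.

The subtracted cylinder has r = 26 mm.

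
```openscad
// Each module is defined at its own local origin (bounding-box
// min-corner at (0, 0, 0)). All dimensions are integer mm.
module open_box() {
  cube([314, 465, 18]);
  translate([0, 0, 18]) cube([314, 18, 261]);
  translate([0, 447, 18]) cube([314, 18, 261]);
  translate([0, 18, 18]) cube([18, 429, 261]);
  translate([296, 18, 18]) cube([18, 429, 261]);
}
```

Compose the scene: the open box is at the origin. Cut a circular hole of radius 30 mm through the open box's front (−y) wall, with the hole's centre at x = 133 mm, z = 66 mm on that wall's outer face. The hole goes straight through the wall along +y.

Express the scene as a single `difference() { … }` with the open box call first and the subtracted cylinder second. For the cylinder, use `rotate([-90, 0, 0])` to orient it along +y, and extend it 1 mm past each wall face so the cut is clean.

difference() {
  open_box();
  translate([133, -1, 66]) rotate([-90, 0, 0]) cylinder(h = 20, r = 30);
}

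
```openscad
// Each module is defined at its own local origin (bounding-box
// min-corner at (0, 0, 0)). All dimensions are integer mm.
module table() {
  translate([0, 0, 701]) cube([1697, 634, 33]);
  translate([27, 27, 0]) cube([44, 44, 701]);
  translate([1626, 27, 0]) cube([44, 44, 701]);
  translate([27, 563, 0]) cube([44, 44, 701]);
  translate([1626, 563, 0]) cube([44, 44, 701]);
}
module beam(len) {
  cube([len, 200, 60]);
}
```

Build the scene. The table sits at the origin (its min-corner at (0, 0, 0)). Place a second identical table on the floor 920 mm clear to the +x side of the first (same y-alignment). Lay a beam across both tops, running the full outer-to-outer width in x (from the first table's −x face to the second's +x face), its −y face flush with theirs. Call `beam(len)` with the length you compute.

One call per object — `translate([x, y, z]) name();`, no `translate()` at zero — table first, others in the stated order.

table();
translate([2617, 0, 0]) table();
translate([0, 0, 734]) beam(4314);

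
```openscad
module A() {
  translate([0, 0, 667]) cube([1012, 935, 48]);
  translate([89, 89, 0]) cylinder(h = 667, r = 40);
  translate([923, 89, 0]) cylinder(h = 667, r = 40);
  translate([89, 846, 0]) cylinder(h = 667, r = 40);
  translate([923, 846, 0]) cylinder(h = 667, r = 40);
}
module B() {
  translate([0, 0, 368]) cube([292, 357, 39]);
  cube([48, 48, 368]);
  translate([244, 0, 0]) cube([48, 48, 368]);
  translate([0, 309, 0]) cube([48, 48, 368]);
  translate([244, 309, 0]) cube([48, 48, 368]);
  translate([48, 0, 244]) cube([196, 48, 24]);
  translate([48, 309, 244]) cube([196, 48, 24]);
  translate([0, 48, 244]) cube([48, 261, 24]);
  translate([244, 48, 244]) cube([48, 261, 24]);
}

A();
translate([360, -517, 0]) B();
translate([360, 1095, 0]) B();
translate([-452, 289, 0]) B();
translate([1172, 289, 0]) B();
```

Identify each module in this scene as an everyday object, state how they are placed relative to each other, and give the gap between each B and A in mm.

A is a table. B is a stool. Four stools sit around the table at the −y, +y, −x, +x sides. The gap between each stool and the table is 160 mm.

Each stool's nearest face is 160 mm from the table's bounding box.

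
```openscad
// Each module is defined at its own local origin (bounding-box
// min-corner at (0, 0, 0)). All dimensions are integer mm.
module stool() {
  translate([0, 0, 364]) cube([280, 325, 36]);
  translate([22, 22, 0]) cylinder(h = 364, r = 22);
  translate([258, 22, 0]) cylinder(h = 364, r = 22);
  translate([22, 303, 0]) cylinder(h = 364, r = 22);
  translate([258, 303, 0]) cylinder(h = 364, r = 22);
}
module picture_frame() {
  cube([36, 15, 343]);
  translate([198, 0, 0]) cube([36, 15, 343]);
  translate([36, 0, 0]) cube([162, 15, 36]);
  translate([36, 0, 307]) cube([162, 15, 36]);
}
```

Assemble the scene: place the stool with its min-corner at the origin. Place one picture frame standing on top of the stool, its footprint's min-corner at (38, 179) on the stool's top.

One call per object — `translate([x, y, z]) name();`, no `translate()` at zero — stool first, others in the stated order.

stool();
translate([38, 179, 400]) picture_frame();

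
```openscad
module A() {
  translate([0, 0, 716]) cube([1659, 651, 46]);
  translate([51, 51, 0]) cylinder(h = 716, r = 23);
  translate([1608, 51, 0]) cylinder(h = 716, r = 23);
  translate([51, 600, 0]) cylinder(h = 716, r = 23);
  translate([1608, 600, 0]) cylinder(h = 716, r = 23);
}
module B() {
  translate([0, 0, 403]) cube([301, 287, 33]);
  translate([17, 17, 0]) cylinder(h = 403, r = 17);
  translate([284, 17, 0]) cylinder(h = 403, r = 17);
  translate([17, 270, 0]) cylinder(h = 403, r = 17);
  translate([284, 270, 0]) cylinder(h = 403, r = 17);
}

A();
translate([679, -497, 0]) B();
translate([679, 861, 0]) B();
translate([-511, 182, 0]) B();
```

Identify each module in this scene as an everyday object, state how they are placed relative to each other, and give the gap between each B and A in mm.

Each stool's nearest face is 210 mm from the table's bounding box.

A is a table. B is a stool. Three stools sit around the table at the −y, +y, −x sides. The gap between each stool and the table is 210 mm.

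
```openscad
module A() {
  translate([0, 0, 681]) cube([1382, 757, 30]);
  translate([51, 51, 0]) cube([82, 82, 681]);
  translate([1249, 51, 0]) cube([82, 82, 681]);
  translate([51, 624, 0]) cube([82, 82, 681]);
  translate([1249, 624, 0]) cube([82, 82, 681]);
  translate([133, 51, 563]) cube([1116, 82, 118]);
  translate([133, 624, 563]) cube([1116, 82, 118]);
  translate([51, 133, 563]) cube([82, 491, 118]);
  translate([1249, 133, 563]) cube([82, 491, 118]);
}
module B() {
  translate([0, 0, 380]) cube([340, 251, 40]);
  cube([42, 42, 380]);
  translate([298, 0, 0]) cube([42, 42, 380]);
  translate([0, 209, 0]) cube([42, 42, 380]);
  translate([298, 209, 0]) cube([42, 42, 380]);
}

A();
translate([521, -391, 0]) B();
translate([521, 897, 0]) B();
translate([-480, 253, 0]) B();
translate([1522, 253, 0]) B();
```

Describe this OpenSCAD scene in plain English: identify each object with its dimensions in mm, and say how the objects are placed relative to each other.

A is a rectangular dining table. The top is 1382×757×30 mm with its upper surface at z = 711 mm. It stands on four 82×82 mm square legs, each inset 51 mm from the nearest pair of top edges, running from the floor to the underside of the top. Four apron rails, 82 mm thick and 118 mm tall, run between adjacent legs with their top edges flush with the underside of the top and their outer faces flush with the legs' outer faces.

B is a four-legged stool. The seat is 340×251 mm, 40 mm thick, top at z = 420 mm. It stands on four square legs, each 42×42 mm in cross-section, from z = 0 to the seat underside, each flush with a corner of the seat.

Four stools sit around the table at the −y, +y, −x, +x sides.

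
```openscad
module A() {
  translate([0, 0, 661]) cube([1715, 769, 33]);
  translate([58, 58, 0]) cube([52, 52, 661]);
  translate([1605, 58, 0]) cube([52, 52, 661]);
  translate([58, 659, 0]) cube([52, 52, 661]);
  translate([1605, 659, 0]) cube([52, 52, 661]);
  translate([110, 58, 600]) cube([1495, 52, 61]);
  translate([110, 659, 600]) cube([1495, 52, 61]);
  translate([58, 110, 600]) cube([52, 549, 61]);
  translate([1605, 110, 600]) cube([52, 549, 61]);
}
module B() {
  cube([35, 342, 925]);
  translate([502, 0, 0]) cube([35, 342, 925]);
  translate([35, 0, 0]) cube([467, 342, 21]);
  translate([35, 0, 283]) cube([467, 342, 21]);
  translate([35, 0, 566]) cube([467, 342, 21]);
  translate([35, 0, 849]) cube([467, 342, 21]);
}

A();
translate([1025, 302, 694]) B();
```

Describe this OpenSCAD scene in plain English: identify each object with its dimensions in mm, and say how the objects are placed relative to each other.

A is a table with a 1715×769 mm rectangular top, 33 mm thick, top surface at z = 694 mm, supported by four 52×52 mm square legs, each inset 58 mm from the nearest pair of top edges, running from the floor. Four apron rails, 52 mm thick and 61 mm tall, run between adjacent legs with their top edges flush with the underside of the top and their outer faces flush with the legs' outer faces.

B is a bookshelf 537 mm wide overall, 342 mm deep and 925 mm tall. The two sides are 35 mm thick vertical panels. 4 horizontal shelves of 21 mm thickness span between the inner faces of the sides; the lowest shelf sits on the floor and shelves are stacked with a clear vertical gap of 262 mm between each pair.

The bookshelf is on top of the table.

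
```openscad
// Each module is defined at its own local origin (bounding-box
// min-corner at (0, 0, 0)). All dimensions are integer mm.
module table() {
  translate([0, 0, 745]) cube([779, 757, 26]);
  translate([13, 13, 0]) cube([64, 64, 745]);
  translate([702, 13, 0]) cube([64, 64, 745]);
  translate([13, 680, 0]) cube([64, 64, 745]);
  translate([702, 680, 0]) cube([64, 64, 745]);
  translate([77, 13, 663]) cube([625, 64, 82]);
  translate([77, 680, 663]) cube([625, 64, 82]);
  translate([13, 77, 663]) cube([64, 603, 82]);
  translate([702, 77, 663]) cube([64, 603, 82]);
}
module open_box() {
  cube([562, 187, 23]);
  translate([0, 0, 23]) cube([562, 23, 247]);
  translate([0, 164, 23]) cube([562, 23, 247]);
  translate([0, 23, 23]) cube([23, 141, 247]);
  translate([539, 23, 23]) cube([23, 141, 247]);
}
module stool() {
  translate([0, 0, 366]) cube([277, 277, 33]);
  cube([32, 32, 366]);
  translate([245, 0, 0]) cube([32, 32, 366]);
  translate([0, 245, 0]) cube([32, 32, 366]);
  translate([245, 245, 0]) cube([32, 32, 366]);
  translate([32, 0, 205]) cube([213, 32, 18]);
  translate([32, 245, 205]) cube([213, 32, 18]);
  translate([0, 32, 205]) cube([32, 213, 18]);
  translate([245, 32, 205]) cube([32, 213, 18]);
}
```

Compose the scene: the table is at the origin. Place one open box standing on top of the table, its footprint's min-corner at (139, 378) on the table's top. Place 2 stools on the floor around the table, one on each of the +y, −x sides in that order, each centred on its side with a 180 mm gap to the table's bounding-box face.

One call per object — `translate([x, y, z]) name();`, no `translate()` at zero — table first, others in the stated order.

table();
translate([139, 378, 771]) open_box();
translate([251, 937, 0]) stool();
translate([-457, 240, 0]) stool();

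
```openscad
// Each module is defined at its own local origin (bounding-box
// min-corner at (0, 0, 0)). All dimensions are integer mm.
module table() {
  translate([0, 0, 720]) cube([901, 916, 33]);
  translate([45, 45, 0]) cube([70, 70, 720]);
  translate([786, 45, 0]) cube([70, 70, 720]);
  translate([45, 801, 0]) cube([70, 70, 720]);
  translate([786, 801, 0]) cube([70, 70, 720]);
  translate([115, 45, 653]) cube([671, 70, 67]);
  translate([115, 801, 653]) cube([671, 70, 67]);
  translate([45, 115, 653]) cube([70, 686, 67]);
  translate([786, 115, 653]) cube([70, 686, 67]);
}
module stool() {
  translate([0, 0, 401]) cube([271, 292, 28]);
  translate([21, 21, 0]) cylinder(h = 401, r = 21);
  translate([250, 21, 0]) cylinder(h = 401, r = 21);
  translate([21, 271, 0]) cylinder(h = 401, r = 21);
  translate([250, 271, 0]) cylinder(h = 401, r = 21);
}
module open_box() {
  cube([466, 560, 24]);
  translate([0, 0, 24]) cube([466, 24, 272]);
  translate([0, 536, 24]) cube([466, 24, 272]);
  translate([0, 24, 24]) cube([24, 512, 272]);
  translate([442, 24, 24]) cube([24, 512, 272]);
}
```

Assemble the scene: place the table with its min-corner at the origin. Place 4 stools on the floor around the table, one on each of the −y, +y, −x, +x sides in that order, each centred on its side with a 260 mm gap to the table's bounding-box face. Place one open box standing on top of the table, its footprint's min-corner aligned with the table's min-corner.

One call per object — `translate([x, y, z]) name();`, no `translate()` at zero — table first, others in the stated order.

table();
translate([315, -552, 0]) stool();
translate([315, 1176, 0]) stool();
translate([-531, 312, 0]) stool();
translate([1161, 312, 0]) stool();
translate([0, 0, 753]) open_box();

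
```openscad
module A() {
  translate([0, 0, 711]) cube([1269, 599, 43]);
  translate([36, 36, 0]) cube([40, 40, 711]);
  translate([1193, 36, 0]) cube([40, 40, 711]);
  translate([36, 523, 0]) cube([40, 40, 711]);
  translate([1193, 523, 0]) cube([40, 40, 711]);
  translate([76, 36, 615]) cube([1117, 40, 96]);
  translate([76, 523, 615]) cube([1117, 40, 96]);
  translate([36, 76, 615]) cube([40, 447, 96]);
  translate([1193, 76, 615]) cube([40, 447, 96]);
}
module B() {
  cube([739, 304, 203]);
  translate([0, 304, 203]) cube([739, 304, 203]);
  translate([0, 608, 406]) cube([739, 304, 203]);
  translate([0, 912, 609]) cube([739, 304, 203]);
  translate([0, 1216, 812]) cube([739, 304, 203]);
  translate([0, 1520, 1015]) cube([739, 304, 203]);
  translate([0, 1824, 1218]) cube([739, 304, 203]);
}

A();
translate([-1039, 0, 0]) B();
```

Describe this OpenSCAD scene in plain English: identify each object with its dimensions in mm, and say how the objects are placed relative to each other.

A is a rectangular dining table. The top is 1269×599×43 mm with its upper surface at z = 754 mm. It stands on four 40×40 mm square legs, each inset 36 mm from the nearest pair of top edges, running from the floor to the underside of the top. Four apron rails, 40 mm thick and 96 mm tall, run between adjacent legs with their top edges flush with the underside of the top and their outer faces flush with the legs' outer faces.

B is a straight staircase of 7 solid steps. Each step is 739 mm wide (x), 304 mm deep (y, the going) and 203 mm tall (the rise). The first step rests on the floor; each subsequent step sits one going further in +y and one rise higher in +z, directly behind and above the previous step with no overlap.

The staircase is on the floor beside the table on its −x side.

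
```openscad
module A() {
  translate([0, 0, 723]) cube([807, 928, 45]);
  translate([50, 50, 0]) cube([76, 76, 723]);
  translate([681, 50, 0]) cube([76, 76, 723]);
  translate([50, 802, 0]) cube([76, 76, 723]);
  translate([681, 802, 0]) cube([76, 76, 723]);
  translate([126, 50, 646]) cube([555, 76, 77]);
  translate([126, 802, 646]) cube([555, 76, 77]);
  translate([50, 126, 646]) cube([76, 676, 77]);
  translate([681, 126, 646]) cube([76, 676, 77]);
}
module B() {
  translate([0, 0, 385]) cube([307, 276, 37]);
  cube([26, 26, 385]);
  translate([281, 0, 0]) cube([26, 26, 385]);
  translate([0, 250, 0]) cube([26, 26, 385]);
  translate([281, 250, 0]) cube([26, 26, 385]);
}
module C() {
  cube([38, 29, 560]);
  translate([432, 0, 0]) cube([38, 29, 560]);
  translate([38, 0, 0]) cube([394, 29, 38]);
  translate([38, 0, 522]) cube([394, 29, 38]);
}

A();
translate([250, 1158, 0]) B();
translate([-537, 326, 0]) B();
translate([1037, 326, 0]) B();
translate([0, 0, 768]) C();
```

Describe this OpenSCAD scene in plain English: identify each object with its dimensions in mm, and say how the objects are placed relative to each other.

A is a rectangular dining table. The top is 807×928×45 mm with its upper surface at z = 768 mm. It stands on four 76×76 mm square legs, each inset 50 mm from the nearest pair of top edges, running from the floor to the underside of the top. Four apron rails, 76 mm thick and 77 mm tall, run between adjacent legs with their top edges flush with the underside of the top and their outer faces flush with the legs' outer faces.

B is a four-legged stool. The seat is a 307×276×37 mm slab whose top surface is at z = 422 mm; four square legs, each 26×26 mm in cross-section, run from the floor (z = 0) to the underside of the seat, each flush with a corner of the seat.

C is a rectangular picture frame lying in the x–z plane (depth along y). The opening is 394 mm wide (x) by 484 mm tall (z), surrounded by a border 38 mm wide on all four sides. The frame is 29 mm deep and is made of two full-height vertical stiles with two horizontal rails fitted between them.

Three stools sit around the table at the +y, −x, +x sides. The picture frame is on top of the table.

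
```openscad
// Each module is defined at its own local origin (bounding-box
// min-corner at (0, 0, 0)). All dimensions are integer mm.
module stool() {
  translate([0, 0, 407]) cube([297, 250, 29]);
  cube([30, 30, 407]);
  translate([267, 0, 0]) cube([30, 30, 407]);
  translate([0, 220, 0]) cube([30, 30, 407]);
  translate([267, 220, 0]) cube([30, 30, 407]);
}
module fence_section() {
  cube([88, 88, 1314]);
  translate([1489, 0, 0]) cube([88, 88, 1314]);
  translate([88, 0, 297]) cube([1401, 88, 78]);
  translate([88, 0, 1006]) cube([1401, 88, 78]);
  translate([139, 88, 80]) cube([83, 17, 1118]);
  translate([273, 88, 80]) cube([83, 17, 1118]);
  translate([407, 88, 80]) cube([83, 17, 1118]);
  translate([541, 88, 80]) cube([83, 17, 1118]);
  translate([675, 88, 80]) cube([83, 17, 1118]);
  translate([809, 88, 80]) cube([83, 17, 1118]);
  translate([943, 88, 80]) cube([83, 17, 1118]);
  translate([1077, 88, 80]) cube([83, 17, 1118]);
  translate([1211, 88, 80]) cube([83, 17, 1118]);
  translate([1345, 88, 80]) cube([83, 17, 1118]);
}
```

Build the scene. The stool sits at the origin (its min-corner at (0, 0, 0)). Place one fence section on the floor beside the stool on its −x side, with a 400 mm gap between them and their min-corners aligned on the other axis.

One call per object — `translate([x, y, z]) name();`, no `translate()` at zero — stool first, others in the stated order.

stool();
translate([-1977, 0, 0]) fence_section();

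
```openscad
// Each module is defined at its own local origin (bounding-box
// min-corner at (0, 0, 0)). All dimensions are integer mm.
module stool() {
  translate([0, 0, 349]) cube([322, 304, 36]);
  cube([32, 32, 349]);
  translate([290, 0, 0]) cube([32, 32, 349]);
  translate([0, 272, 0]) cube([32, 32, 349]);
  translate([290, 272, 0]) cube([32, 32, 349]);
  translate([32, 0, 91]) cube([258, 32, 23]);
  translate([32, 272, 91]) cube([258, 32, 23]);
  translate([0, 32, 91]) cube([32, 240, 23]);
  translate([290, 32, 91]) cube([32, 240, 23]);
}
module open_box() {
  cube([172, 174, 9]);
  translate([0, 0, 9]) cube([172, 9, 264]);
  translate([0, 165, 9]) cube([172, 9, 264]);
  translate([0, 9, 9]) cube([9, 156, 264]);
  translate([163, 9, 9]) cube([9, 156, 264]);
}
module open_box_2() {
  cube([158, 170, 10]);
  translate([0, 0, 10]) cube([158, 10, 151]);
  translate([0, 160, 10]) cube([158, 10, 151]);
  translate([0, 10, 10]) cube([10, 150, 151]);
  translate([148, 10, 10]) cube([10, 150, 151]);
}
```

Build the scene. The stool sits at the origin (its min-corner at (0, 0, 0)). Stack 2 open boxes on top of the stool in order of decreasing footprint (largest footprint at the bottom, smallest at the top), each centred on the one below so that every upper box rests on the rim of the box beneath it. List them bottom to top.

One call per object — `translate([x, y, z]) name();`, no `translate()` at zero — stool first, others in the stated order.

stool();
translate([75, 65, 385]) open_box();
translate([82, 67, 658]) open_box_2();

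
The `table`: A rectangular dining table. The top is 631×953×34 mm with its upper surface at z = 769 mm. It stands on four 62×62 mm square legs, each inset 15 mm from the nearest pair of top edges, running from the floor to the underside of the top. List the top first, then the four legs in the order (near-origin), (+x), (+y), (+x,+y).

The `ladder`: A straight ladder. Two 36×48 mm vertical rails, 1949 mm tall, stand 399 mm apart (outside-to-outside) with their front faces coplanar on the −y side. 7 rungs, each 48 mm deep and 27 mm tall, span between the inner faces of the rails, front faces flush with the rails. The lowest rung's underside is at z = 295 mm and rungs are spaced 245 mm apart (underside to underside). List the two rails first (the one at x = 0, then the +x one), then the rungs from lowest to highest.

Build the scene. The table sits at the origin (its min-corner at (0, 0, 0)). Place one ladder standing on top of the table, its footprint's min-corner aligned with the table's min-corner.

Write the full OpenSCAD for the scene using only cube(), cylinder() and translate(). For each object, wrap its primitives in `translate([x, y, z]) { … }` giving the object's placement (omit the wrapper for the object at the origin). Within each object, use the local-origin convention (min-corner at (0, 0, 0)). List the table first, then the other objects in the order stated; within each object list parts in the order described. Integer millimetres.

translate([0, 0, 735]) cube([631, 953, 34]);
translate([15, 15, 0]) cube([62, 62, 735]);
translate([554, 15, 0]) cube([62, 62, 735]);
translate([15, 876, 0]) cube([62, 62, 735]);
translate([554, 876, 0]) cube([62, 62, 735]);
translate([0, 0, 769]) {
  cube([36, 48, 1949]);
  translate([363, 0, 0]) cube([36, 48, 1949]);
  translate([36, 0, 295]) cube([327, 48, 27]);
  translate([36, 0, 540]) cube([327, 48, 27]);
  translate([36, 0, 785]) cube([327, 48, 27]);
  translate([36, 0, 1030]) cube([327, 48, 27]);
  translate([36, 0, 1275]) cube([327, 48, 27]);
  translate([36, 0, 1520]) cube([327, 48, 27]);
  translate([36, 0, 1765]) cube([327, 48, 27]);
}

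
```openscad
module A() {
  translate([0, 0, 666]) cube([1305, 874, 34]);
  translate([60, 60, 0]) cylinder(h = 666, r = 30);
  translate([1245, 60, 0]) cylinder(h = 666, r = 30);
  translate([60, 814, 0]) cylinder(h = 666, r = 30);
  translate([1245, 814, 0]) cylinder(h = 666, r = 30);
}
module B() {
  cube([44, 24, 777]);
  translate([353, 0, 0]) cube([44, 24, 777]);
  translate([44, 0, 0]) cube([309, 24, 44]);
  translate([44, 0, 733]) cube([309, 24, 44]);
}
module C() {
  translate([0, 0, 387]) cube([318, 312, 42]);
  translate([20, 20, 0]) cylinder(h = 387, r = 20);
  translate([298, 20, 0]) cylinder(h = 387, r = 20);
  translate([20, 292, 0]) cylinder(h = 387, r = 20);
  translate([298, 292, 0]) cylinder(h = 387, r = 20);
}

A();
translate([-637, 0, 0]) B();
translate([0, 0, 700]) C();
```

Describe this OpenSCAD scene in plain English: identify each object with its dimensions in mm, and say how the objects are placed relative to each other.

A is a table with a 1305×874 mm rectangular top, 34 mm thick, top surface at z = 700 mm, supported by four round legs of 60 mm diameter, each leg's bounding box inset 30 mm from the nearest pair of top edges, running from the floor.

B is a picture frame with a 309×689 mm rectangular opening (x by z) and a uniform 44 mm border on every side. Frame depth is 24 mm along y. It is built from two vertical stiles running the full outside height and two horizontal rails spanning the gap between the stiles.

C is a four-legged stool. The seat is a 318×312×42 mm slab whose top surface is at z = 429 mm; four round legs, each 40 mm in diameter, run from the floor (z = 0) to the underside of the seat, each leg's axis is inset half a diameter from the nearest pair of seat edges (so the leg's bounding box is flush with the corner).

The picture frame is on the floor beside the table on its −x side. The stool is on top of the table.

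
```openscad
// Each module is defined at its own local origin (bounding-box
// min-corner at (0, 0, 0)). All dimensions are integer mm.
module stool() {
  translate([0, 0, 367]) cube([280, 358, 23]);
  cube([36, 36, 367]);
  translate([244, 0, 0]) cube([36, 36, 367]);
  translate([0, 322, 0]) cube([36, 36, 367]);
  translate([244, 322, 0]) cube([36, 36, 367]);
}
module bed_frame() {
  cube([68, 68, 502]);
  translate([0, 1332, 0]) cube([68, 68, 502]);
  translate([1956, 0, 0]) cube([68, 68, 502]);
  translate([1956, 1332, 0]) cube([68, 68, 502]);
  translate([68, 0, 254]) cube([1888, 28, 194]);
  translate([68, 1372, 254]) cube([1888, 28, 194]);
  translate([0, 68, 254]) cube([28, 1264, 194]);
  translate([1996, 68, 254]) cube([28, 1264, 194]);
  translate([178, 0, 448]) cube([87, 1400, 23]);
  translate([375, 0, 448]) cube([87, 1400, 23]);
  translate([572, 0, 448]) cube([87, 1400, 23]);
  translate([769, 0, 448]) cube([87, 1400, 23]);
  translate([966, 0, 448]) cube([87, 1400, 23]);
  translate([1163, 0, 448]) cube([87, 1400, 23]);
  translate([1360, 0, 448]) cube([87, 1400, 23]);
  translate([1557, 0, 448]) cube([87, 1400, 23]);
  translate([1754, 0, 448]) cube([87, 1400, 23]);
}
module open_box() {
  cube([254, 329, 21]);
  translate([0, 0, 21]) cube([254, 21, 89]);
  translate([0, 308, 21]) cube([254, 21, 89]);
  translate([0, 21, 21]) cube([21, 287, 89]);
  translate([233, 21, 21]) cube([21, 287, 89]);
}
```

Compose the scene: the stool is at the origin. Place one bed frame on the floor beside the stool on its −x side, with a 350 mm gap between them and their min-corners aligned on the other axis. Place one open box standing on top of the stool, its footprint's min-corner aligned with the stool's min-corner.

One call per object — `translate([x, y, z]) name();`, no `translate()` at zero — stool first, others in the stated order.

stool();
translate([-2374, 0, 0]) bed_frame();
translate([0, 0, 390]) open_box();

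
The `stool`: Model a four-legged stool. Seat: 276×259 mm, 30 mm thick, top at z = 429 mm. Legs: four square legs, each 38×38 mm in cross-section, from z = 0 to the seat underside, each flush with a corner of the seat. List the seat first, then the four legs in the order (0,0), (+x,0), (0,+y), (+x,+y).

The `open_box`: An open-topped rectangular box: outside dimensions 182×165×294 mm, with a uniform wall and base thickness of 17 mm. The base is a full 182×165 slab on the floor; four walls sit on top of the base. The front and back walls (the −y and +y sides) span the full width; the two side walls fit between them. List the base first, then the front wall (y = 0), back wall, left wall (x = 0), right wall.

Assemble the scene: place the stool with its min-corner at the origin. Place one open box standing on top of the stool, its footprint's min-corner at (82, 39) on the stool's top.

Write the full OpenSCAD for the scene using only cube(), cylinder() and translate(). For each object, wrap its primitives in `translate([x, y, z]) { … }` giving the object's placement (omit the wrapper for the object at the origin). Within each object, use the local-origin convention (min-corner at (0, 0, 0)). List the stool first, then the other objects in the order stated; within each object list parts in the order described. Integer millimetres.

translate([0, 0, 399]) cube([276, 259, 30]);
cube([38, 38, 399]);
translate([238, 0, 0]) cube([38, 38, 399]);
translate([0, 221, 0]) cube([38, 38, 399]);
translate([238, 221, 0]) cube([38, 38, 399]);
translate([82, 39, 429]) {
  cube([182, 165, 17]);
  translate([0, 0, 17]) cube([182, 17, 277]);
  translate([0, 148, 17]) cube([182, 17, 277]);
  translate([0, 17, 17]) cube([17, 131, 277]);
  translate([165, 17, 17]) cube([17, 131, 277]);
}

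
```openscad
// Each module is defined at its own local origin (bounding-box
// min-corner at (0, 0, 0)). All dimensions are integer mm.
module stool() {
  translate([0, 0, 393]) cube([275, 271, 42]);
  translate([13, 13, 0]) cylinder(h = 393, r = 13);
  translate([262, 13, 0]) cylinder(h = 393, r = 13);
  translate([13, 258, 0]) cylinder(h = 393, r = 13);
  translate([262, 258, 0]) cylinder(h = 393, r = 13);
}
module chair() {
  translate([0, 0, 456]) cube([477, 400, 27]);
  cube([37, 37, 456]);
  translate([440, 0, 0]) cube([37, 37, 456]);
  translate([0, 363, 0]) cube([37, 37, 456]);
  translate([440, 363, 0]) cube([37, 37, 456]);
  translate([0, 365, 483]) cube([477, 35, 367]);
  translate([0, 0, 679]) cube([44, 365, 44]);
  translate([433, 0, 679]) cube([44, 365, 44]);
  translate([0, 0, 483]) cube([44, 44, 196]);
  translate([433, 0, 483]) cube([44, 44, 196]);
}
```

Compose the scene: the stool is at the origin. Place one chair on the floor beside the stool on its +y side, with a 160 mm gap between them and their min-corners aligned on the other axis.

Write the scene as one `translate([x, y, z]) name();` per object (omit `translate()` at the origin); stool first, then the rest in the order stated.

stool();
translate([0, 431, 0]) chair();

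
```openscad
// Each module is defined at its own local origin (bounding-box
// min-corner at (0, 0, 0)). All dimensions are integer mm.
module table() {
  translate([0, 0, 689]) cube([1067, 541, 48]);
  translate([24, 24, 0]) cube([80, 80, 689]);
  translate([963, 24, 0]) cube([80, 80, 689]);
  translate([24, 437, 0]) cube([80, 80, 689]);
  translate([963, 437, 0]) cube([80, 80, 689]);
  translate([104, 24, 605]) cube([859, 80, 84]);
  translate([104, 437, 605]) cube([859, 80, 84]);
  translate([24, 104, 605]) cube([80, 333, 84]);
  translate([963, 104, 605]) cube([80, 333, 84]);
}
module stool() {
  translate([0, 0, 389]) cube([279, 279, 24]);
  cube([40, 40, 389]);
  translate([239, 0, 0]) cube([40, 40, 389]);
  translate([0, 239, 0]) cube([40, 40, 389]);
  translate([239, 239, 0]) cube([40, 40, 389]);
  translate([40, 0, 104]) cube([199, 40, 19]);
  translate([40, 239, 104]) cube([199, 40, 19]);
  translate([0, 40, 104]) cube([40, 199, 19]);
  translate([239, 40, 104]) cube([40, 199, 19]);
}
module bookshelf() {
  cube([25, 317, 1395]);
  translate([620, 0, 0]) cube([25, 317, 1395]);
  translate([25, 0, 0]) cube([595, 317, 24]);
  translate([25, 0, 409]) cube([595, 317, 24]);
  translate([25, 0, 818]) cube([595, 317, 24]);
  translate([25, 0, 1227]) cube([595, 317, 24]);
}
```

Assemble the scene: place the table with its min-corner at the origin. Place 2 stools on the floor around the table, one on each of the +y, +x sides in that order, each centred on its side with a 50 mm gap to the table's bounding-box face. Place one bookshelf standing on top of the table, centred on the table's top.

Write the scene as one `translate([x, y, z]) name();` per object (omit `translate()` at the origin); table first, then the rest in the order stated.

table();
translate([394, 591, 0]) stool();
translate([1117, 131, 0]) stool();
translate([211, 112, 737]) bookshelf();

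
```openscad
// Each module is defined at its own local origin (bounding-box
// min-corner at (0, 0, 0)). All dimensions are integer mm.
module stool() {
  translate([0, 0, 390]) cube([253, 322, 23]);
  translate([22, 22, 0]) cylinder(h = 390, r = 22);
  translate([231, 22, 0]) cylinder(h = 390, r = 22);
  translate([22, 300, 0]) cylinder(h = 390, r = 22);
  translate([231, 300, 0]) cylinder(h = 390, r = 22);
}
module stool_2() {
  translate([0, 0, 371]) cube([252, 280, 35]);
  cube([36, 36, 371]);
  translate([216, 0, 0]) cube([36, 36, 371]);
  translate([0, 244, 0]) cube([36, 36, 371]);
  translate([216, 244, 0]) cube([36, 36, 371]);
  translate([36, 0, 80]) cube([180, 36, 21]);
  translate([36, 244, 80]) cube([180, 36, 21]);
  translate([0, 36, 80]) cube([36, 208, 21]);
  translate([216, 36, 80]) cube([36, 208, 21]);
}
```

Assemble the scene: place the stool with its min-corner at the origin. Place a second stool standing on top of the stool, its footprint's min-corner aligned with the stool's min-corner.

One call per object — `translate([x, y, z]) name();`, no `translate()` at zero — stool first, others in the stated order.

stool();
translate([0, 0, 413]) stool_2();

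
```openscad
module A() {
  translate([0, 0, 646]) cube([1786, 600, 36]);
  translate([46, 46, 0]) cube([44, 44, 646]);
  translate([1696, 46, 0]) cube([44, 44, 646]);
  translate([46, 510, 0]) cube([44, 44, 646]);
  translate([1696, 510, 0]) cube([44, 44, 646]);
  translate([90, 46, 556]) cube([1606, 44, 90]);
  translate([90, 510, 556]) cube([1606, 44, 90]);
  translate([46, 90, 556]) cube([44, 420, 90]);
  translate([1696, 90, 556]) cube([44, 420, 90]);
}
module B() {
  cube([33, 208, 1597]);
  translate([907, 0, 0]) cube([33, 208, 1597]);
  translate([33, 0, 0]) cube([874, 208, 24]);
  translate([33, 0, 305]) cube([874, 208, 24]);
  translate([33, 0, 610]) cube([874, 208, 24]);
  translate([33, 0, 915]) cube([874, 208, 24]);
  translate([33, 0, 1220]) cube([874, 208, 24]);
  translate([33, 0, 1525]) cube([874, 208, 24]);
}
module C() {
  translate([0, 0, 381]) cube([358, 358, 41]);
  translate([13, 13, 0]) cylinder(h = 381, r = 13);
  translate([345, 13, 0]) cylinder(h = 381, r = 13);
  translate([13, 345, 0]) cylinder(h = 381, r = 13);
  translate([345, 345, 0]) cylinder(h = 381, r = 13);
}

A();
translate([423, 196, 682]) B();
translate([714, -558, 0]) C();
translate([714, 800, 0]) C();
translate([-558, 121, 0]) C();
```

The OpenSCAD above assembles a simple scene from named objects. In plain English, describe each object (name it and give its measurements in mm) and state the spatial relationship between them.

A is a table: top 1786 mm (x) × 600 mm (y), 36 mm thick, upper face at z = 682 mm, on four 44×44 mm square legs, each inset 46 mm from the nearest pair of top edges, running from z = 0 to the bottom of the top. Four apron rails, 44 mm thick and 90 mm tall, run between adjacent legs with their top edges flush with the underside of the top and their outer faces flush with the legs' outer faces.

B is a bookshelf 940 mm wide overall, 208 mm deep and 1597 mm tall. The two sides are 33 mm thick vertical panels. 6 horizontal shelves of 24 mm thickness span between the inner faces of the sides; the lowest shelf sits on the floor and shelves are stacked with a clear vertical gap of 281 mm between each pair.

C is a simple wooden stool: a rectangular seat 358 mm (x) by 358 mm (y), 41 mm thick, top face at z = 422 mm, on four round legs, each 26 mm in diameter. The legs rest on z = 0, each leg's axis is inset half a diameter from the nearest pair of seat edges (so the leg's bounding box is flush with the corner).

The bookshelf is on top of the table, centred. Three stools sit around the table at the −y, +y, −x sides.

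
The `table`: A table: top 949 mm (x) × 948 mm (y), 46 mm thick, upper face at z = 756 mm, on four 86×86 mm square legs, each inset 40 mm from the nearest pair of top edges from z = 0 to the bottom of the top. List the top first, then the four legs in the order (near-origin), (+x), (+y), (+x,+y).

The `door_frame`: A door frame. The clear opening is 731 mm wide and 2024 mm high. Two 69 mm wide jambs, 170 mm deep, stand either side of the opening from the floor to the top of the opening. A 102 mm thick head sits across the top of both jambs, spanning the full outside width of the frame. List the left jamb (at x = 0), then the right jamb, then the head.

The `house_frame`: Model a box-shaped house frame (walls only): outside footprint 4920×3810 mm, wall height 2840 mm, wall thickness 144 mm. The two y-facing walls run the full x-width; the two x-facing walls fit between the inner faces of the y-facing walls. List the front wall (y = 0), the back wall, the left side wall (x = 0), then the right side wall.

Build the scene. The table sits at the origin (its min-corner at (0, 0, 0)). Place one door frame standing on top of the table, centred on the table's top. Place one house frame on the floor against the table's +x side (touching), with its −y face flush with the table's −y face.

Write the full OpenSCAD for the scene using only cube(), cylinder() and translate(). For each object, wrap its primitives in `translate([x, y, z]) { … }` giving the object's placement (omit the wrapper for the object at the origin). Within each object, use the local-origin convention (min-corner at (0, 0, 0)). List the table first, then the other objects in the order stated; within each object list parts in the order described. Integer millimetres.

translate([0, 0, 710]) cube([949, 948, 46]);
translate([40, 40, 0]) cube([86, 86, 710]);
translate([823, 40, 0]) cube([86, 86, 710]);
translate([40, 822, 0]) cube([86, 86, 710]);
translate([823, 822, 0]) cube([86, 86, 710]);
translate([40, 389, 756]) {
  cube([69, 170, 2024]);
  translate([800, 0, 0]) cube([69, 170, 2024]);
  translate([0, 0, 2024]) cube([869, 170, 102]);
}
translate([949, 0, 0]) {
  cube([4920, 144, 2840]);
  translate([0, 3666, 0]) cube([4920, 144, 2840]);
  translate([0, 144, 0]) cube([144, 3522, 2840]);
  translate([4776, 144, 0]) cube([144, 3522, 2840]);
}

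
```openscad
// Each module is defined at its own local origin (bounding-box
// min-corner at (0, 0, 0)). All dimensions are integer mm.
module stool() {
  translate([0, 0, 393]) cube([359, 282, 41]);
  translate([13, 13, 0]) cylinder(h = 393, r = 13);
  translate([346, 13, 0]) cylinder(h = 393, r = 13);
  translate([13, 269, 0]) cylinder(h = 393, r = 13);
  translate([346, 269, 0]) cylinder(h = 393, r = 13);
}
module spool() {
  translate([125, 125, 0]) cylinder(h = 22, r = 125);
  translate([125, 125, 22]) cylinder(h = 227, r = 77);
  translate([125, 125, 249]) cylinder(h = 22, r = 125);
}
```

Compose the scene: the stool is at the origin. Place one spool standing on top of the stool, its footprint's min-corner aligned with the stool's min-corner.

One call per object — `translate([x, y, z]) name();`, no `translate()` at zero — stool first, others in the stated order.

stool();
translate([0, 0, 434]) spool();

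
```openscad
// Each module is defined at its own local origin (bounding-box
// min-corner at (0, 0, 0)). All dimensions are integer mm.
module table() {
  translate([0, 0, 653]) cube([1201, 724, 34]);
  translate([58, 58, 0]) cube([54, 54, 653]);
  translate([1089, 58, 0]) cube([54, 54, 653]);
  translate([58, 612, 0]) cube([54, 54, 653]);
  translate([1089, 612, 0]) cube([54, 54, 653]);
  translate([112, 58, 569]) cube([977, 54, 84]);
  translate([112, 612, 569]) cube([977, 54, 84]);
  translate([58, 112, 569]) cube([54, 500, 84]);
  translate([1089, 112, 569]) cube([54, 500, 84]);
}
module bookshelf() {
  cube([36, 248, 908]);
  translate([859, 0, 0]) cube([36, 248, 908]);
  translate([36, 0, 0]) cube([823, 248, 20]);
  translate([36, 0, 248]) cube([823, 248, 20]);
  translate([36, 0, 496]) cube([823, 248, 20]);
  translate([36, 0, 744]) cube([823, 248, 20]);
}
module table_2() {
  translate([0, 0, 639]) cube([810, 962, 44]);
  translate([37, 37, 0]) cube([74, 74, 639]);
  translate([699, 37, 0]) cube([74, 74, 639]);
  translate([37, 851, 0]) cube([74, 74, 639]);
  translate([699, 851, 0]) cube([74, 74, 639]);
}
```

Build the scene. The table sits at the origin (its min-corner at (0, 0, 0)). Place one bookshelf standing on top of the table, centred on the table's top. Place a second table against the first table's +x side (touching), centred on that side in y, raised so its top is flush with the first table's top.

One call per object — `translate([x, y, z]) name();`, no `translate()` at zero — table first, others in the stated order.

table();
translate([153, 238, 687]) bookshelf();
translate([1201, -119, 4]) table_2();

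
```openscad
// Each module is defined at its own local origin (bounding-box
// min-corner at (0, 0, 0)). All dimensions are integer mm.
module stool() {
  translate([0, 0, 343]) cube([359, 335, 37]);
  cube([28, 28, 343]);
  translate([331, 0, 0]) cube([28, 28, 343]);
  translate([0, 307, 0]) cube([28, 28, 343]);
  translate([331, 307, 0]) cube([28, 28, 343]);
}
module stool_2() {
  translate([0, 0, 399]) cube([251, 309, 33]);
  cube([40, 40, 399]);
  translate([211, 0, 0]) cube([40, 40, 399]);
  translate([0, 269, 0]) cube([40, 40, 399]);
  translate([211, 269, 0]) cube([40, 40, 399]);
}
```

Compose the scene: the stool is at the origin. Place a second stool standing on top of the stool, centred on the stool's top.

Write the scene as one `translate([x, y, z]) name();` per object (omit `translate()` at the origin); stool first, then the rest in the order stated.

stool();
translate([54, 13, 380]) stool_2();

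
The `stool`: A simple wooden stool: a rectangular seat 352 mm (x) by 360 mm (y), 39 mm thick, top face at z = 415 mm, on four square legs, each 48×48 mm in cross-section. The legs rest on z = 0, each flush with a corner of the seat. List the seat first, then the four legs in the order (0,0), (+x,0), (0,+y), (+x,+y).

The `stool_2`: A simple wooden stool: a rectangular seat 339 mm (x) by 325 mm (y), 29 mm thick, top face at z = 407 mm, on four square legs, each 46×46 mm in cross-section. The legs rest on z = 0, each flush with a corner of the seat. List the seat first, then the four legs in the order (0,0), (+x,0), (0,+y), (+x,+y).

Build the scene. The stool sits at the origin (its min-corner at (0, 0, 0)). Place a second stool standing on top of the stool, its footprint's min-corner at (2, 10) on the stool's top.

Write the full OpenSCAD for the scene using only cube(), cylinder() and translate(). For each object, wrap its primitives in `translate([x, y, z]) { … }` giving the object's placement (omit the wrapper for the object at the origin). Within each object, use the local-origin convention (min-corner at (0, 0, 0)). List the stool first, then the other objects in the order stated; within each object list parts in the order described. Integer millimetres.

translate([0, 0, 376]) cube([352, 360, 39]);
cube([48, 48, 376]);
translate([304, 0, 0]) cube([48, 48, 376]);
translate([0, 312, 0]) cube([48, 48, 376]);
translate([304, 312, 0]) cube([48, 48, 376]);
translate([2, 10, 415]) {
  translate([0, 0, 378]) cube([339, 325, 29]);
  cube([46, 46, 378]);
  translate([293, 0, 0]) cube([46, 46, 378]);
  translate([0, 279, 0]) cube([46, 46, 378]);
  translate([293, 279, 0]) cube([46, 46, 378]);
}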